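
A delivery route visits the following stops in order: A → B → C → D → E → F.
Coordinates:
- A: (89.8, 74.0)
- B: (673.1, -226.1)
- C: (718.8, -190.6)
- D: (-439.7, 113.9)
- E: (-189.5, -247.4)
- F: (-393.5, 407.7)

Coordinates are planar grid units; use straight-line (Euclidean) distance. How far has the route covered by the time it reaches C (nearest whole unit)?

714

Leg distances:
A→B: 656.0  (cumulative 656.0)
B→C: 57.9  (cumulative 713.8)
Cumulative distance at C ≈ 714.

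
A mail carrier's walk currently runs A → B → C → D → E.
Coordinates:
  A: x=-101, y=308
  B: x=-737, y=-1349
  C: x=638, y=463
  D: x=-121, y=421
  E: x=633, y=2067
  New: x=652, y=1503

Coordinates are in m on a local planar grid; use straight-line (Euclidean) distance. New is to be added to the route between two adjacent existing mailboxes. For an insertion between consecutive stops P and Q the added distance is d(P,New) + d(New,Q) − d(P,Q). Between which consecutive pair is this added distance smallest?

between D and E

Added distance for inserting New between each consecutive pair:
A–B: 2809.9 m
B–C: 1937.7 m
C–D: 1609.7 m
D–E: 83.6 m
Smallest added distance is 83.6 m, inserting between D and E.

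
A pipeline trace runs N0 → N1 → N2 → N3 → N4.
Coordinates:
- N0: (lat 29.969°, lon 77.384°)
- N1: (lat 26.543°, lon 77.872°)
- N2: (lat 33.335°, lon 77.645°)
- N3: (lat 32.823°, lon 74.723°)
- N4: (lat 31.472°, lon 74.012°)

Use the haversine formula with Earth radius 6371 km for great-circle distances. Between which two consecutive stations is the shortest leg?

N3–N4

Leg distances:
N0→N1: 383.9 km
N1→N2: 755.6 km
N2→N3: 278.1 km
N3→N4: 164.5 km
The shortest leg is N3–N4 at 164.5 km.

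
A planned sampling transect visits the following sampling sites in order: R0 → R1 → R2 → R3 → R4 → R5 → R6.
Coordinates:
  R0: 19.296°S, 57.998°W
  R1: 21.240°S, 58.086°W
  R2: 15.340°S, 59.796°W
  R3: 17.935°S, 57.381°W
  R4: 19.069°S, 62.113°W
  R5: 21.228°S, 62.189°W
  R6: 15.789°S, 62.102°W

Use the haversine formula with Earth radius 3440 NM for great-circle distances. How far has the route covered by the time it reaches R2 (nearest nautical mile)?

Leg distances:
R0→R1: 116.8 NM  (cumulative 116.8 NM)
R1→R2: 367.4 NM  (cumulative 484.2 NM)
Cumulative distance at R2 ≈ 484 NM.

484 NM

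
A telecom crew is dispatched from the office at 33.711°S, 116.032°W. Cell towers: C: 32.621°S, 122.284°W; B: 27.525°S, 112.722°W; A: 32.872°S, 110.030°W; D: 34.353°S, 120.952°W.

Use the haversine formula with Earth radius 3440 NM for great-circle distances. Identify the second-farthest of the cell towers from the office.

C

Distance to each, sorted:
B: 408.8 NM
C: 320.9 NM
A: 305.4 NM
D: 247.8 NM
The second-farthest is C at 320.9 NM.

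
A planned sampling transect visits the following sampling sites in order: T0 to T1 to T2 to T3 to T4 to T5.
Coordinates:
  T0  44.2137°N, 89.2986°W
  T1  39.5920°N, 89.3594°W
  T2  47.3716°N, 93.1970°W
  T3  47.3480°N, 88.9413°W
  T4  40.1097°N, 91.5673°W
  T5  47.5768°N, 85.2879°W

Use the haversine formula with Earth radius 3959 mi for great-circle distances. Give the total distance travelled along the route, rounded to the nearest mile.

Leg distances:
T0→T1: 319.4 mi  (cumulative 319.4 mi)
T1→T2: 570.8 mi  (cumulative 890.1 mi)
T2→T3: 199.2 mi  (cumulative 1089.3 mi)
T3→T4: 517.0 mi  (cumulative 1606.3 mi)
T4→T5: 603.0 mi  (cumulative 2209.2 mi)
Total route length ≈ 2209 mi.

2209 mi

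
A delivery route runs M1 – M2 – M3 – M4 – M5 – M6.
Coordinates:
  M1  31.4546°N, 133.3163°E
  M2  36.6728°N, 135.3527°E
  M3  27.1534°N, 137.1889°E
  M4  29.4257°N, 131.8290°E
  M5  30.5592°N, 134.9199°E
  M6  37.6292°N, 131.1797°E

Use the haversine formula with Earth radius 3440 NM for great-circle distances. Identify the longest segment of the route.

Leg distances:
M1→M2: 329.2 NM
M2→M3: 579.1 NM
M3→M4: 314.4 NM
M4→M5: 174.5 NM
M5→M6: 463.3 NM
The longest leg is M2–M3 at 579.1 NM.

M2–M3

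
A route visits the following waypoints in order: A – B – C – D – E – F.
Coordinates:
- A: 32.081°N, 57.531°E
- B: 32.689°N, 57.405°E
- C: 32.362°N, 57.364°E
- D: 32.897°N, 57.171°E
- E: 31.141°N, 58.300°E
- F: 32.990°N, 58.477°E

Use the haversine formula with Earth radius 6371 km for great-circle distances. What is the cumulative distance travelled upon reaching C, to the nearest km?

Leg distances:
A→B: 68.6 km  (cumulative 68.6 km)
B→C: 36.6 km  (cumulative 105.2 km)
Cumulative distance at C ≈ 105 km.

105 km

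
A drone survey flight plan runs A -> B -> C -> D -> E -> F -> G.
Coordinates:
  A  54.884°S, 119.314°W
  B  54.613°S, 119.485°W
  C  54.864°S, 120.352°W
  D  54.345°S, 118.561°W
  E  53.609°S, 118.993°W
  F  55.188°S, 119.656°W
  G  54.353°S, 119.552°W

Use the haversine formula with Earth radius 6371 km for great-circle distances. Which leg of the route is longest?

Leg distances:
A→B: 32.1 km
B→C: 62.3 km
C→D: 129.0 km
D→E: 86.6 km
E→F: 180.7 km
F→G: 93.1 km
The longest leg is E–F at 180.7 km.

E–F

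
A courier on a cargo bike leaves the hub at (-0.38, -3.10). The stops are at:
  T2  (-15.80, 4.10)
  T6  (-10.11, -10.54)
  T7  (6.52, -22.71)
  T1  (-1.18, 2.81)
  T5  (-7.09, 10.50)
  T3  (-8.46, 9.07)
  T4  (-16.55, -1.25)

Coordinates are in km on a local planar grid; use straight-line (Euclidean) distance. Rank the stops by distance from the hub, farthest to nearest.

T7, T2, T4, T5, T3, T6, T1

Distances from the hub:
T7 (6.52, -22.71): 20.8 km
T2 (-15.80, 4.10): 17.0 km
T4 (-16.55, -1.25): 16.3 km
T5 (-7.09, 10.50): 15.2 km
T3 (-8.46, 9.07): 14.6 km
T6 (-10.11, -10.54): 12.2 km
T1 (-1.18, 2.81): 6.0 km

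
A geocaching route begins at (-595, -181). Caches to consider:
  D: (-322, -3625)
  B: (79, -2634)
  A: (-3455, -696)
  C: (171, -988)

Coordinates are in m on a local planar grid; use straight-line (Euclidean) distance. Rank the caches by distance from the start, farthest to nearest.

Distances from the start:
D (-322, -3625): 3454.8 m
A (-3455, -696): 2906.0 m
B (79, -2634): 2543.9 m
C (171, -988): 1112.7 m

D, A, B, C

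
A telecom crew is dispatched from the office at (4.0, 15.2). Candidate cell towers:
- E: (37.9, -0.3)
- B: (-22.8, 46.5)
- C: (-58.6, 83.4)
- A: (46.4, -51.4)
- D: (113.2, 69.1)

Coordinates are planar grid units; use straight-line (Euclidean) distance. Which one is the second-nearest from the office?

B

Distance to each, sorted:
E: 37.3
B: 41.2
A: 79.0
C: 92.6
D: 121.8
The second-nearest is B at 41.2.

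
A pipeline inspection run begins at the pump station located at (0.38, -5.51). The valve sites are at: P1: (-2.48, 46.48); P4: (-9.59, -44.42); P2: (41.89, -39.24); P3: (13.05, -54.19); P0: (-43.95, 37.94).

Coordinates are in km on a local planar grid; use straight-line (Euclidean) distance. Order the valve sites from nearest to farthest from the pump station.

Distances from the pump station:
P4 (-9.59, -44.42): 40.2 km
P3 (13.05, -54.19): 50.3 km
P1 (-2.48, 46.48): 52.1 km
P2 (41.89, -39.24): 53.5 km
P0 (-43.95, 37.94): 62.1 km

P4, P3, P1, P2, P0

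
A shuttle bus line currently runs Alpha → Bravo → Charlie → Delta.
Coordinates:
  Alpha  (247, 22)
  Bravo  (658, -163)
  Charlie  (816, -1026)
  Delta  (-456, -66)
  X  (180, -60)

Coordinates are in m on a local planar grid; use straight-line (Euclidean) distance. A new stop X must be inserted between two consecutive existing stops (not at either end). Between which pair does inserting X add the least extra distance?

between Alpha and Bravo

Added distance for inserting X between each consecutive pair:
Alpha–Bravo: 144.1 m
Bravo–Charlie: 768.2 m
Charlie–Delta: 199.0 m
Smallest added distance is 144.1 m, inserting between Alpha and Bravo.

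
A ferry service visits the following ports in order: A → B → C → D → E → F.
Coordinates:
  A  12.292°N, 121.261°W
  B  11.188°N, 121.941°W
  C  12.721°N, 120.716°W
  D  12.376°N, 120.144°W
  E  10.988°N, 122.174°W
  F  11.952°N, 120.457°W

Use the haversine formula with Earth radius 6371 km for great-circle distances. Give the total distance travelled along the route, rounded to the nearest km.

918 km

Leg distances:
A→B: 143.4 km  (cumulative 143.4 km)
B→C: 216.4 km  (cumulative 359.7 km)
C→D: 73.0 km  (cumulative 432.7 km)
D→E: 269.6 km  (cumulative 702.3 km)
E→F: 215.6 km  (cumulative 917.9 km)
Total route length ≈ 918 km.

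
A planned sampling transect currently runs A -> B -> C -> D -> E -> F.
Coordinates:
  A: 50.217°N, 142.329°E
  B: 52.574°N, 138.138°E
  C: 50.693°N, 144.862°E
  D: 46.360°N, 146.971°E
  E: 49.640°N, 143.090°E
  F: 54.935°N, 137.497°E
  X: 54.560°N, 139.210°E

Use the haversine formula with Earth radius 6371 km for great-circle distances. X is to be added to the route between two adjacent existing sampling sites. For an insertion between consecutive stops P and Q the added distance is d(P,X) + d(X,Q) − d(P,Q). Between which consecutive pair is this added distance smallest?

Added distance for inserting X between each consecutive pair:
A–B: 367.7 km
B–C: 297.6 km
C–D: 1131.4 km
D–E: 1205.7 km
E–F: 24.8 km
Smallest added distance is 24.8 km, inserting between E and F.

between E and F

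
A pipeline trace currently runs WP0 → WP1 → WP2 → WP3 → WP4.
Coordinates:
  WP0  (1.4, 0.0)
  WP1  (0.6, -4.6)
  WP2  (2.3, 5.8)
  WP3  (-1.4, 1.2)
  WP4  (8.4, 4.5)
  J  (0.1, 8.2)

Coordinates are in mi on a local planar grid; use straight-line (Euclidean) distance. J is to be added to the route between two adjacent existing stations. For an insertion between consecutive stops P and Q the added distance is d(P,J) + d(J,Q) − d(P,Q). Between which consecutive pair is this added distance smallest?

Added distance for inserting J between each consecutive pair:
WP0–WP1: 16.4 mi
WP1–WP2: 5.5 mi
WP2–WP3: 4.5 mi
WP3–WP4: 5.9 mi
Smallest added distance is 4.5 mi, inserting between WP2 and WP3.

between WP2 and WP3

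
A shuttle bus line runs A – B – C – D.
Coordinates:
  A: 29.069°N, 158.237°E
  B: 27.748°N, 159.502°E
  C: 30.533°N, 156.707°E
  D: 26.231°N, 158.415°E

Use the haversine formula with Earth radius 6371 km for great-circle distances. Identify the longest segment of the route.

C–D

Leg distances:
A→B: 192.0 km
B→C: 411.8 km
C→D: 506.7 km
The longest leg is C–D at 506.7 km.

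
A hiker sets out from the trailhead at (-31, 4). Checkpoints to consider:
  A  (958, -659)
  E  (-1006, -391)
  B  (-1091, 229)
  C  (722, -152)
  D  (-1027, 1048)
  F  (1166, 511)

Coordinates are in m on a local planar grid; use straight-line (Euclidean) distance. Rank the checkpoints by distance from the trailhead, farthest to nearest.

D, F, A, B, E, C

Distance from the trailhead at (-31, 4) to each:
D (-1027, 1048): 1442.9 m
F (1166, 511): 1299.9 m
A (958, -659): 1190.7 m
B (-1091, 229): 1083.6 m
E (-1006, -391): 1052.0 m
C (722, -152): 769.0 m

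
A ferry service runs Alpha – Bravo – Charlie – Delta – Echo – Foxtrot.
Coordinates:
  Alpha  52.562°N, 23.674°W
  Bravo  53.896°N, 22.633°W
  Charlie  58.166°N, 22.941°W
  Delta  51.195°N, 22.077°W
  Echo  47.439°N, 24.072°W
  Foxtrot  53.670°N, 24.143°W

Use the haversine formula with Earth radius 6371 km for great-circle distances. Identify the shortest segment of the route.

Alpha–Bravo

Leg distances:
Alpha→Bravo: 163.7 km
Bravo→Charlie: 475.2 km
Charlie→Delta: 777.1 km
Delta→Echo: 441.9 km
Echo→Foxtrot: 692.9 km
The shortest leg is Alpha–Bravo at 163.7 km.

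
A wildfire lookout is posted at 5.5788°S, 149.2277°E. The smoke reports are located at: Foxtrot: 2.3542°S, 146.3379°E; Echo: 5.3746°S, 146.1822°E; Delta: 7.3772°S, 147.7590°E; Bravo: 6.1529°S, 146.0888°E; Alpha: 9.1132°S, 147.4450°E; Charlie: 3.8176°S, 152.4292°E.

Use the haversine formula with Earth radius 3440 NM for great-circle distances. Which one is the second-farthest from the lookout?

Distances from the lookout (5.5788°S, 149.2277°E):
Foxtrot: 259.7 NM
Alpha: 237.3 NM
Charlie: 218.8 NM
Bravo: 190.6 NM
Echo: 182.4 NM
Delta: 139.0 NM
The second-farthest is Alpha at 237.3 NM.

Alpha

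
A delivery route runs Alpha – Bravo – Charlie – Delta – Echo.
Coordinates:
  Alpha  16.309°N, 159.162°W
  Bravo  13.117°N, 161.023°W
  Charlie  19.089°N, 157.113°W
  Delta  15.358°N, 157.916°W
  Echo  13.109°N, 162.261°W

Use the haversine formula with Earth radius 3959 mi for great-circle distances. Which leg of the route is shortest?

Leg distances:
Alpha→Bravo: 253.2 mi
Bravo→Charlie: 487.4 mi
Charlie→Delta: 263.2 mi
Delta→Echo: 329.9 mi
The shortest leg is Alpha–Bravo at 253.2 mi.

Alpha–Bravo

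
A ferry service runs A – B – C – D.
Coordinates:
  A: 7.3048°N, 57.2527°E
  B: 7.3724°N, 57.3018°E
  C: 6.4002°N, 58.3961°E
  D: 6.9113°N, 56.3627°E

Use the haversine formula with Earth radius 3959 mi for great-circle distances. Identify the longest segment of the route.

C–D

Leg distances:
A→B: 5.8 mi
B→C: 100.7 mi
C→D: 144.0 mi
The longest leg is C–D at 144.0 mi.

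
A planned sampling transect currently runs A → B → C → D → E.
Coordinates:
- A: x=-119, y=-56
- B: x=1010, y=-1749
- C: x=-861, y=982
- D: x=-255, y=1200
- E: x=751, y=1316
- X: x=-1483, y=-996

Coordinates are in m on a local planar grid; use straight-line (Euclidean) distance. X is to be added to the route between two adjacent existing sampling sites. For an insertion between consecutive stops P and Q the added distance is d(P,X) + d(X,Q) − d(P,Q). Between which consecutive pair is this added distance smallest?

between B and C

Added distance for inserting X between each consecutive pair:
A–B: 2225.9 m
B–C: 1367.3 m
C–D: 3945.5 m
D–E: 4718.3 m
Smallest added distance is 1367.3 m, inserting between B and C.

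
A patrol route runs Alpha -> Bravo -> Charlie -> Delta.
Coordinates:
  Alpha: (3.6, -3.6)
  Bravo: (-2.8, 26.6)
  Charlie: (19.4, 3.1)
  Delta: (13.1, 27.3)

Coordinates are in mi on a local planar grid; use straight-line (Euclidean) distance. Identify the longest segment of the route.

Leg distances:
Alpha→Bravo: 30.9 mi
Bravo→Charlie: 32.3 mi
Charlie→Delta: 25.0 mi
The longest leg is Bravo–Charlie at 32.3 mi.

Bravo–Charlie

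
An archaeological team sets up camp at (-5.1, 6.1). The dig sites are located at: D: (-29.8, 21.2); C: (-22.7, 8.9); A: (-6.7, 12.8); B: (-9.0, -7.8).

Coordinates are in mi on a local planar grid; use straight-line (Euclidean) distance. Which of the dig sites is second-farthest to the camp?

Distances from the camp ((-5.1, 6.1)):
D: 28.9 mi
C: 17.8 mi
B: 14.4 mi
A: 6.9 mi
The second-farthest is C at 17.8 mi.

C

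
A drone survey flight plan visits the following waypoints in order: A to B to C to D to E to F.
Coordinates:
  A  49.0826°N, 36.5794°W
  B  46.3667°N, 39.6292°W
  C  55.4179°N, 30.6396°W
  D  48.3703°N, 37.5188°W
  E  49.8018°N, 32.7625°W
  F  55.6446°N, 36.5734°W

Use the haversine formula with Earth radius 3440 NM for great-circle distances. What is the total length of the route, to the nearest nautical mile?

Leg distances:
A→B: 204.3 NM  (cumulative 204.3 NM)
B→C: 640.1 NM  (cumulative 844.4 NM)
C→D: 493.4 NM  (cumulative 1337.9 NM)
D→E: 205.8 NM  (cumulative 1543.6 NM)
E→F: 377.0 NM  (cumulative 1920.7 NM)
Total route length ≈ 1921 NM.

1921 NM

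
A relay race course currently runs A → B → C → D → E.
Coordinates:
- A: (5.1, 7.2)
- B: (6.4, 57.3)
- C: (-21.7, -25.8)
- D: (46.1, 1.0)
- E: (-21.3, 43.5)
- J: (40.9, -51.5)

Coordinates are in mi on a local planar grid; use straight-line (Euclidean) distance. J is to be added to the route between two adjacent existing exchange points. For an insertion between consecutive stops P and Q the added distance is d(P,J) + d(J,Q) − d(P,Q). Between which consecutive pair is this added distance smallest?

between C and D

Added distance for inserting J between each consecutive pair:
A–B: 132.8 mi
B–C: 94.1 mi
C–D: 47.5 mi
D–E: 86.6 mi
Smallest added distance is 47.5 mi, inserting between C and D.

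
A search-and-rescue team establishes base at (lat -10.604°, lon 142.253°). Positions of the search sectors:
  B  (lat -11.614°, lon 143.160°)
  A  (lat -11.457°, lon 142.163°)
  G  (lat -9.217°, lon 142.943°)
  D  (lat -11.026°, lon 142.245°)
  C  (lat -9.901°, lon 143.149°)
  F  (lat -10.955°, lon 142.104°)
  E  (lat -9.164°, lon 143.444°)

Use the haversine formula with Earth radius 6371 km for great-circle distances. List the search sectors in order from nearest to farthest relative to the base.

Distance from the base at (lat -10.604°, lon 142.253°) to each:
F (lat -10.955°, lon 142.104°): 42.3 km
D (lat -11.026°, lon 142.245°): 46.9 km
A (lat -11.457°, lon 142.163°): 95.4 km
C (lat -9.901°, lon 143.149°): 125.4 km
B (lat -11.614°, lon 143.160°): 149.7 km
G (lat -9.217°, lon 142.943°): 171.7 km
E (lat -9.164°, lon 143.444°): 206.5 km

F, D, A, C, B, G, E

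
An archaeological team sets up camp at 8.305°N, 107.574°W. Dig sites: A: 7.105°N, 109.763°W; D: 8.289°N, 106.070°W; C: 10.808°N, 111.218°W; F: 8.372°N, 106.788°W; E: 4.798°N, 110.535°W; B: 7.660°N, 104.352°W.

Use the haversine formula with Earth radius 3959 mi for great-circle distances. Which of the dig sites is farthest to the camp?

E

Distance to each, sorted:
E: 316.3 mi
C: 302.6 mi
B: 224.9 mi
A: 171.3 mi
D: 102.8 mi
F: 53.9 mi
The farthest is E at 316.3 mi.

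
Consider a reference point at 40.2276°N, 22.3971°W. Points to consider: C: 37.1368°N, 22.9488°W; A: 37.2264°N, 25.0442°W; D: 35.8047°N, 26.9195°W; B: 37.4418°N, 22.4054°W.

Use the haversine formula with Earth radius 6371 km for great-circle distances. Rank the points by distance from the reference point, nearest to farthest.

B, C, A, D

Distances from the reference point:
B 37.4418°N, 22.4054°W: 309.8 km
C 37.1368°N, 22.9488°W: 347.0 km
A 37.2264°N, 25.0442°W: 405.0 km
D 35.8047°N, 26.9195°W: 631.3 km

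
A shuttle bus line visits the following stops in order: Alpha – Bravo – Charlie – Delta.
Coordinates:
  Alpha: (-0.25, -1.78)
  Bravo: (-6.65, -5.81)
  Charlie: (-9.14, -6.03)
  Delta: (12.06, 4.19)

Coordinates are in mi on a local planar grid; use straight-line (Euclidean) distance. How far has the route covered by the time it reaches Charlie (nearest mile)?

Leg distances:
Alpha→Bravo: 7.6 mi  (cumulative 7.6 mi)
Bravo→Charlie: 2.5 mi  (cumulative 10.1 mi)
Cumulative distance at Charlie ≈ 10 mi.

10 mi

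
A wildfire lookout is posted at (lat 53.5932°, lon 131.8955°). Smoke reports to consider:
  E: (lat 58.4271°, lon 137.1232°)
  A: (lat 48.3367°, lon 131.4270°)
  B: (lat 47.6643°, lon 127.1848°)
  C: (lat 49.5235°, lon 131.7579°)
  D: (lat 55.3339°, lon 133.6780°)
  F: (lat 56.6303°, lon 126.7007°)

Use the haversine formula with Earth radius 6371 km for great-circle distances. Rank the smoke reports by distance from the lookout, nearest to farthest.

D, C, F, A, E, B

Distance from the lookout at (lat 53.5932°, lon 131.8955°) to each:
D (lat 55.3339°, lon 133.6780°): 225.2 km
C (lat 49.5235°, lon 131.7579°): 452.6 km
F (lat 56.6303°, lon 126.7007°): 472.2 km
A (lat 48.3367°, lon 131.4270°): 585.4 km
E (lat 58.4271°, lon 137.1232°): 627.7 km
B (lat 47.6643°, lon 127.1848°): 737.9 km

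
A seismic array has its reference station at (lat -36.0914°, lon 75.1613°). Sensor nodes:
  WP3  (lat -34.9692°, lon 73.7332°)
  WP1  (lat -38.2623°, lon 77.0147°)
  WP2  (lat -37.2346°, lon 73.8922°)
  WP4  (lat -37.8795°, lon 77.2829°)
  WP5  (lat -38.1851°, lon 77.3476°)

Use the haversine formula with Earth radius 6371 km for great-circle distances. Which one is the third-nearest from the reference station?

Distances from the reference station ((lat -36.0914°, lon 75.1613°)):
WP2: 170.2 km
WP3: 179.6 km
WP4: 273.9 km
WP1: 291.9 km
WP5: 302.9 km
The third-nearest is WP4 at 273.9 km.

WP4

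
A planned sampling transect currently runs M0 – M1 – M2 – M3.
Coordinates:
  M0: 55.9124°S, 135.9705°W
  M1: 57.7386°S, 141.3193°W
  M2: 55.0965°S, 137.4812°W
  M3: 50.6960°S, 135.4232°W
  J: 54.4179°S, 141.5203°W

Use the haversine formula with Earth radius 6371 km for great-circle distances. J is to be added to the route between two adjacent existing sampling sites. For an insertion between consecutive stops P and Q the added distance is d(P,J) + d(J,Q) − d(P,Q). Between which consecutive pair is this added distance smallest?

between M1 and M2

Added distance for inserting J between each consecutive pair:
M0–M1: 375.6 km
M1–M2: 262.6 km
M2–M3: 345.2 km
Smallest added distance is 262.6 km, inserting between M1 and M2.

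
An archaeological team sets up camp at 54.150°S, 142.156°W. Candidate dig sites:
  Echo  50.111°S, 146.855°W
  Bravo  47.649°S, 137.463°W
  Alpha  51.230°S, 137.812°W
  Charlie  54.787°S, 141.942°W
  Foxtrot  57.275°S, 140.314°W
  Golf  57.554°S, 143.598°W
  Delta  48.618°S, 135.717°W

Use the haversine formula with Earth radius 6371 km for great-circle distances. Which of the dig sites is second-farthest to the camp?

Delta

Distances from the camp (54.150°S, 142.156°W):
Bravo: 793.8 km
Delta: 759.6 km
Echo: 551.6 km
Alpha: 437.0 km
Golf: 389.0 km
Foxtrot: 366.1 km
Charlie: 72.2 km
The second-farthest is Delta at 759.6 km.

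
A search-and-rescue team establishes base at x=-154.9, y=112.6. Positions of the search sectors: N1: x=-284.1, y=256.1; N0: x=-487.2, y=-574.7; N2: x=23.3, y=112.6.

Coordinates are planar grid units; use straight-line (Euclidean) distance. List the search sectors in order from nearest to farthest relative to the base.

Computing each straight-line distance from x=-154.9, y=112.6:
N2 x=23.3, y=112.6: 178.2
N1 x=-284.1, y=256.1: 193.1
N0 x=-487.2, y=-574.7: 763.4

N2, N1, N0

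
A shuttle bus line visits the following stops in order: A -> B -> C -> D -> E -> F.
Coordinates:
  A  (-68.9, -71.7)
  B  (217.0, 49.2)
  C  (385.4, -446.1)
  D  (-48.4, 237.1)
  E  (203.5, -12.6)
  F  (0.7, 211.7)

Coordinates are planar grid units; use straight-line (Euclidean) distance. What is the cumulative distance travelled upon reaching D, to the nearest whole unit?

1643

Leg distances:
A→B: 310.4  (cumulative 310.4)
B→C: 523.1  (cumulative 833.6)
C→D: 809.3  (cumulative 1642.8)
Cumulative distance at D ≈ 1643.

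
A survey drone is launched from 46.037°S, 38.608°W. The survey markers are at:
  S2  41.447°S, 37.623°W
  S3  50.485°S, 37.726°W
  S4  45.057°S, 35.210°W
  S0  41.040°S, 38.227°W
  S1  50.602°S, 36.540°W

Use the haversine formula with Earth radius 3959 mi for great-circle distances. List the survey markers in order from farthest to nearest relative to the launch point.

Distances from the launch point:
S0 41.040°S, 38.227°W: 345.8 mi
S1 50.602°S, 36.540°W: 329.4 mi
S2 41.447°S, 37.623°W: 320.9 mi
S3 50.485°S, 37.726°W: 310.0 mi
S4 45.057°S, 35.210°W: 177.8 mi

S0, S1, S2, S3, S4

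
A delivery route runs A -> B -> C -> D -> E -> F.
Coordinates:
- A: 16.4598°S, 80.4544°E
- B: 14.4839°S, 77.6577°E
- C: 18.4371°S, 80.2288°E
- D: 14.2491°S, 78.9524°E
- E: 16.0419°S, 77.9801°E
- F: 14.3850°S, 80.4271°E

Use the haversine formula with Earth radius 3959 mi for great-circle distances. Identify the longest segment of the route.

Leg distances:
A→B: 230.9 mi
B→C: 321.9 mi
C→D: 301.5 mi
D→E: 139.8 mi
E→F: 199.3 mi
The longest leg is B–C at 321.9 mi.

B–C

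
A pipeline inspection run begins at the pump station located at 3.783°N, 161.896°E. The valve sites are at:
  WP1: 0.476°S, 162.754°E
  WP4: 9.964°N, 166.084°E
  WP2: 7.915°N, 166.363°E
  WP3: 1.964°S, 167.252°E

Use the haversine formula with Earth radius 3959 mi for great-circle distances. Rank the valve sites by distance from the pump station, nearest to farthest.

Distance from the pump station at 3.783°N, 161.896°E to each:
WP1 0.476°S, 162.754°E: 300.2 mi
WP2 7.915°N, 166.363°E: 419.2 mi
WP4 9.964°N, 166.084°E: 514.7 mi
WP3 1.964°S, 167.252°E: 542.7 mi

WP1, WP2, WP4, WP3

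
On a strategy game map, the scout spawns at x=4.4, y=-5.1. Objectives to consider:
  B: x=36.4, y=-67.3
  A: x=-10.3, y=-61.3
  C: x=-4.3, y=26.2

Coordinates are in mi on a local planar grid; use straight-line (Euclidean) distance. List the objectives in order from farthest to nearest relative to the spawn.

Computing each straight-line distance from x=4.4, y=-5.1:
B x=36.4, y=-67.3: 69.9 mi
A x=-10.3, y=-61.3: 58.1 mi
C x=-4.3, y=26.2: 32.5 mi

B, A, C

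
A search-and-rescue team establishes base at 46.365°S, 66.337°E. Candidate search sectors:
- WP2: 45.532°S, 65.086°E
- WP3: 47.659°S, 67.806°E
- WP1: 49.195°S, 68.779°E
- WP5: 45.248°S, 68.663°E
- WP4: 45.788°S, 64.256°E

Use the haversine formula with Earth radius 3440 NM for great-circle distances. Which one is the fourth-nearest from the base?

WP5

Distance to each, sorted:
WP2: 72.3 NM
WP4: 93.3 NM
WP3: 98.2 NM
WP5: 118.2 NM
WP1: 196.4 NM
The fourth-nearest is WP5 at 118.2 NM.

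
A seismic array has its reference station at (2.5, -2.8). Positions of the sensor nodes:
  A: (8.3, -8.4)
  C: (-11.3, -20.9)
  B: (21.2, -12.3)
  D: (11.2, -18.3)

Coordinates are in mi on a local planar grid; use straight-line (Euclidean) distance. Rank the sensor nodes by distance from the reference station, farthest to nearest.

C, B, D, A

Distances from the reference station:
C (-11.3, -20.9): 22.8 mi
B (21.2, -12.3): 21.0 mi
D (11.2, -18.3): 17.8 mi
A (8.3, -8.4): 8.1 mi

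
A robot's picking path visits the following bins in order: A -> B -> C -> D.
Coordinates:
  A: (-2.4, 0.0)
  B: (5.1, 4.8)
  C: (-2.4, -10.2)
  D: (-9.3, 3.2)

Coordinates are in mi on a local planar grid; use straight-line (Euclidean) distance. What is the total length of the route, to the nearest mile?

Leg distances:
A→B: 8.9 mi  (cumulative 8.9 mi)
B→C: 16.8 mi  (cumulative 25.7 mi)
C→D: 15.1 mi  (cumulative 40.7 mi)
Total route length ≈ 41 mi.

41 mi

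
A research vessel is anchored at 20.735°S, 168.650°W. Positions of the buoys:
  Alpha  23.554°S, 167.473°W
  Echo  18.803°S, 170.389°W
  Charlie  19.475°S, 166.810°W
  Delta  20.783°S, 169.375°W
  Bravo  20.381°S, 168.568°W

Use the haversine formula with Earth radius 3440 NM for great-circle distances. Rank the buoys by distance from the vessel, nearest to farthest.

Bravo, Delta, Charlie, Echo, Alpha

Computing each great-circle distance from 20.735°S, 168.650°W:
Bravo 20.381°S, 168.568°W: 21.7 NM
Delta 20.783°S, 169.375°W: 40.8 NM
Charlie 19.475°S, 166.810°W: 128.4 NM
Echo 18.803°S, 170.389°W: 152.0 NM
Alpha 23.554°S, 167.473°W: 181.5 NM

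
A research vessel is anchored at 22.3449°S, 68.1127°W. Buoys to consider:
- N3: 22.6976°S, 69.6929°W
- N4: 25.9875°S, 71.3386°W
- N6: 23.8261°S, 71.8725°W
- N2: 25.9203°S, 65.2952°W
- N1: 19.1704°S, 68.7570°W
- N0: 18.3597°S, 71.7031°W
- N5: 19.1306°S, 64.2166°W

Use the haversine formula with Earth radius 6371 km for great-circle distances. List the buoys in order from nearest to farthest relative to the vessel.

Computing each great-circle distance from 22.3449°S, 68.1127°W:
N3 22.6976°S, 69.6929°W: 167.0 km
N1 19.1704°S, 68.7570°W: 359.3 km
N6 23.8261°S, 71.8725°W: 418.4 km
N2 25.9203°S, 65.2952°W: 489.7 km
N4 25.9875°S, 71.3386°W: 520.7 km
N5 19.1306°S, 64.2166°W: 540.2 km
N0 18.3597°S, 71.7031°W: 580.0 km

N3, N1, N6, N2, N4, N5, N0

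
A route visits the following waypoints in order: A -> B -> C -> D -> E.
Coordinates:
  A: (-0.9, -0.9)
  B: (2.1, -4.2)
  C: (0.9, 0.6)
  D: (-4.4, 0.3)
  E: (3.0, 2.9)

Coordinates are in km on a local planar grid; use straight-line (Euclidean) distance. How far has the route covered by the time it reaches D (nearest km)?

Leg distances:
A→B: 4.5 km  (cumulative 4.5 km)
B→C: 4.9 km  (cumulative 9.4 km)
C→D: 5.3 km  (cumulative 14.7 km)
Cumulative distance at D ≈ 15 km.

15 km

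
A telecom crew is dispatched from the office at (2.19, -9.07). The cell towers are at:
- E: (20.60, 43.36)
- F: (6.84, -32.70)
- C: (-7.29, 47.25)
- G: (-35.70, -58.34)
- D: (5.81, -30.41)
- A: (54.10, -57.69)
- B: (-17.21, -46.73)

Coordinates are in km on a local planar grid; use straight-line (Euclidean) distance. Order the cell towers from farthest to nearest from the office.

A, G, C, E, B, F, D

Distances from the office:
A (54.10, -57.69): 71.1 km
G (-35.70, -58.34): 62.2 km
C (-7.29, 47.25): 57.1 km
E (20.60, 43.36): 55.6 km
B (-17.21, -46.73): 42.4 km
F (6.84, -32.70): 24.1 km
D (5.81, -30.41): 21.6 km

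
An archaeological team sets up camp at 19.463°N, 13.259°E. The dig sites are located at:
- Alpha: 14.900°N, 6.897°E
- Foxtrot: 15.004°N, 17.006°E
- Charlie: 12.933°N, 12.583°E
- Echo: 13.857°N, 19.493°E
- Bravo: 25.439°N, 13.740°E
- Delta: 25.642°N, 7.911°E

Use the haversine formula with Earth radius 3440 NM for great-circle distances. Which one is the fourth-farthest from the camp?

Distances from the camp (19.463°N, 13.259°E):
Echo: 491.7 NM
Delta: 474.8 NM
Alpha: 456.2 NM
Charlie: 394.0 NM
Bravo: 359.8 NM
Foxtrot: 343.2 NM
The fourth-farthest is Charlie at 394.0 NM.

Charlie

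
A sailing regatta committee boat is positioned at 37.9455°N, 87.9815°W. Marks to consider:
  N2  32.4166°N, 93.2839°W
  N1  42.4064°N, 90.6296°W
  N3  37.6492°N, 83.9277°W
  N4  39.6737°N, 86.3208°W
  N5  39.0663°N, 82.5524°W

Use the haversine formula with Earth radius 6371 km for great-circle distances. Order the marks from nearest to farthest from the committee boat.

Distance from the committee boat at 37.9455°N, 87.9815°W to each:
N4 39.6737°N, 86.3208°W: 240.1 km
N3 37.6492°N, 83.9277°W: 357.7 km
N5 39.0663°N, 82.5524°W: 488.5 km
N1 42.4064°N, 90.6296°W: 544.6 km
N2 32.4166°N, 93.2839°W: 780.8 km

N4, N3, N5, N1, N2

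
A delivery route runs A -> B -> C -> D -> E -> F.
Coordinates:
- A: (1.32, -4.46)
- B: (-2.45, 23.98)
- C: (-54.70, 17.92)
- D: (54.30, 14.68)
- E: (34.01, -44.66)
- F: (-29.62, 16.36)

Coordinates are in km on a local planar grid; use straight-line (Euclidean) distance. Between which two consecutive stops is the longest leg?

C–D

Leg distances:
A→B: 28.7 km
B→C: 52.6 km
C→D: 109.0 km
D→E: 62.7 km
E→F: 88.2 km
The longest leg is C–D at 109.0 km.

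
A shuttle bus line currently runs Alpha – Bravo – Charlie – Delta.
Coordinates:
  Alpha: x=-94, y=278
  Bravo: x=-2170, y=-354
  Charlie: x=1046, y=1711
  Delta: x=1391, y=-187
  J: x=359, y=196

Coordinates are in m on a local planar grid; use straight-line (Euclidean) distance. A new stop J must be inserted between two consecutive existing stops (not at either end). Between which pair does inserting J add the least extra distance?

Added distance for inserting J between each consecutive pair:
Alpha–Bravo: 878.4 m
Bravo–Charlie: 429.7 m
Charlie–Delta: 835.2 m
Smallest added distance is 429.7 m, inserting between Bravo and Charlie.

between Bravo and Charlie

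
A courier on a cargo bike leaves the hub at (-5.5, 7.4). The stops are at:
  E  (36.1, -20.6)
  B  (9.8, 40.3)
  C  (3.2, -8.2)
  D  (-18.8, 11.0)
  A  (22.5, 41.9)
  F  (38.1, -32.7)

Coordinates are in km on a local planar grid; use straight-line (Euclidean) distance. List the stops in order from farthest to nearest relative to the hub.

F, E, A, B, C, D

Distances from the hub:
F (38.1, -32.7): 59.2 km
E (36.1, -20.6): 50.1 km
A (22.5, 41.9): 44.4 km
B (9.8, 40.3): 36.3 km
C (3.2, -8.2): 17.9 km
D (-18.8, 11.0): 13.8 km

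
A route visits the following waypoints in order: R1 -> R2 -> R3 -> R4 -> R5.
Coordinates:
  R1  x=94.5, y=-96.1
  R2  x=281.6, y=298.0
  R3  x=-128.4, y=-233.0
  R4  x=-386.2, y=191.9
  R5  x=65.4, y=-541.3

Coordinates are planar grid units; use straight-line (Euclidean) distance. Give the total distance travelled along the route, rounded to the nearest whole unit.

Leg distances:
R1→R2: 436.3  (cumulative 436.3)
R2→R3: 670.9  (cumulative 1107.1)
R3→R4: 497.0  (cumulative 1604.1)
R4→R5: 861.1  (cumulative 2465.2)
Total route length ≈ 2465.

2465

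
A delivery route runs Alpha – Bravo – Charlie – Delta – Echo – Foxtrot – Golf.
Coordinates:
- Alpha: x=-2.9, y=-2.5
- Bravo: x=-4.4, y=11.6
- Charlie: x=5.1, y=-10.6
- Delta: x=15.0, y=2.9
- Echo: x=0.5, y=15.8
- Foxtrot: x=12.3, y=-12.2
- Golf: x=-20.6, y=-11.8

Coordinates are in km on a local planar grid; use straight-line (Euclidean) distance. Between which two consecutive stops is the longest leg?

Leg distances:
Alpha→Bravo: 14.2 km
Bravo→Charlie: 24.1 km
Charlie→Delta: 16.7 km
Delta→Echo: 19.4 km
Echo→Foxtrot: 30.4 km
Foxtrot→Golf: 32.9 km
The longest leg is Foxtrot–Golf at 32.9 km.

Foxtrot–Golf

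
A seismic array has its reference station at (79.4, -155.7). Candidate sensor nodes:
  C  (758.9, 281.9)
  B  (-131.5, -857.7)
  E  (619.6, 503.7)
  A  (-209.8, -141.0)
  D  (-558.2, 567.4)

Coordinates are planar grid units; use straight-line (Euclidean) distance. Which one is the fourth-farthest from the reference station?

Distances from the reference station ((79.4, -155.7)):
D: 964.1
E: 852.4
C: 808.2
B: 733.0
A: 289.6
The fourth-farthest is B at 733.0.

B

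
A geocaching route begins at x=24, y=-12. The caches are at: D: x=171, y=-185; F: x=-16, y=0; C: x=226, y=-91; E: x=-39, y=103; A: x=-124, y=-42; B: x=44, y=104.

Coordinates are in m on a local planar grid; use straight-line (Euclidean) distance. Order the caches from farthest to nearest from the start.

D, C, A, E, B, F

Distances from the start:
D x=171, y=-185: 227.0 m
C x=226, y=-91: 216.9 m
A x=-124, y=-42: 151.0 m
E x=-39, y=103: 131.1 m
B x=44, y=104: 117.7 m
F x=-16, y=0: 41.8 m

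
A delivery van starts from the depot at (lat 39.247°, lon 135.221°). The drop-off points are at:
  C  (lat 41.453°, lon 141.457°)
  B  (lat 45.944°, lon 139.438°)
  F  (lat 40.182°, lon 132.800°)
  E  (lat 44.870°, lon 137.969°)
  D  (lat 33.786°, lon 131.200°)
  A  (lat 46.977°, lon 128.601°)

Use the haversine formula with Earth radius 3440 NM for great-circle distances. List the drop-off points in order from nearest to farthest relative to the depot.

Computing each great-circle distance from (lat 39.247°, lon 135.221°):
F (lat 40.182°, lon 132.800°): 125.1 NM
C (lat 41.453°, lon 141.457°): 314.5 NM
E (lat 44.870°, lon 137.969°): 359.1 NM
D (lat 33.786°, lon 131.200°): 380.9 NM
B (lat 45.944°, lon 139.438°): 443.0 NM
A (lat 46.977°, lon 128.601°): 546.9 NM

F, C, E, D, B, A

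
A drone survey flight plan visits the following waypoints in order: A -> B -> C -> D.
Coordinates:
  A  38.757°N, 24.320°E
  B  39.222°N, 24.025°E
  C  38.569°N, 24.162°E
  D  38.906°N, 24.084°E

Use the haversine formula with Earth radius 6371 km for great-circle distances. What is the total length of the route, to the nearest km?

169 km

Leg distances:
A→B: 57.6 km  (cumulative 57.6 km)
B→C: 73.6 km  (cumulative 131.2 km)
C→D: 38.1 km  (cumulative 169.3 km)
Total route length ≈ 169 km.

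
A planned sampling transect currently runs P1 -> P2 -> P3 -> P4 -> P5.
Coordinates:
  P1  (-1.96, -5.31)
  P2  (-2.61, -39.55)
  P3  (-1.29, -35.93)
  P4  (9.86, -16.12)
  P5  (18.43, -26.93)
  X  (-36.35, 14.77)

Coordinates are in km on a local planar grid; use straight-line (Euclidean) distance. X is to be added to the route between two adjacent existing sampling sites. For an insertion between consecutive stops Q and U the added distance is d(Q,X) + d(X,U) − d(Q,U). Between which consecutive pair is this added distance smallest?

between P1 and P2

Added distance for inserting X between each consecutive pair:
P1–P2: 69.5 km
P2–P3: 121.7 km
P3–P4: 94.5 km
P4–P5: 110.6 km
Smallest added distance is 69.5 km, inserting between P1 and P2.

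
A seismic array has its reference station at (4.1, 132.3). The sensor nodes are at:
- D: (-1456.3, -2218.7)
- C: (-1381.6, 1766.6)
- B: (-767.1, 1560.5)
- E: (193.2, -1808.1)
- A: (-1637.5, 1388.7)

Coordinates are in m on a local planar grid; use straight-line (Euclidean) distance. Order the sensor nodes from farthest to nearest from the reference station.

D, C, A, E, B

Distance from the reference station at (4.1, 132.3) to each:
D (-1456.3, -2218.7): 2767.7 m
C (-1381.6, 1766.6): 2142.7 m
A (-1637.5, 1388.7): 2067.2 m
E (193.2, -1808.1): 1949.6 m
B (-767.1, 1560.5): 1623.1 m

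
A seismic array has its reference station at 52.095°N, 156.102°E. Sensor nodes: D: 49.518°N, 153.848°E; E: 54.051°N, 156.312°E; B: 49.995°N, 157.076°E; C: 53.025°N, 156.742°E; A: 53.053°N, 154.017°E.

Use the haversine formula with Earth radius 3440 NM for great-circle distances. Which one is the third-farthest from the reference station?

E

Distance to each, sorted:
D: 176.8 NM
B: 131.3 NM
E: 117.7 NM
A: 95.4 NM
C: 60.5 NM
The third-farthest is E at 117.7 NM.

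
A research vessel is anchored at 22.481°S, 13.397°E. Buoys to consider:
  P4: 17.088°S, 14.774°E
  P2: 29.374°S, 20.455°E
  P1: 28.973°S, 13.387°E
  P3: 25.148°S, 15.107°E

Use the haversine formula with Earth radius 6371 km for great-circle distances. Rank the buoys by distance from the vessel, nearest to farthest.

Distances from the vessel:
P3 25.148°S, 15.107°E: 343.8 km
P4 17.088°S, 14.774°E: 616.7 km
P1 28.973°S, 13.387°E: 721.9 km
P2 29.374°S, 20.455°E: 1041.4 km

P3, P4, P1, P2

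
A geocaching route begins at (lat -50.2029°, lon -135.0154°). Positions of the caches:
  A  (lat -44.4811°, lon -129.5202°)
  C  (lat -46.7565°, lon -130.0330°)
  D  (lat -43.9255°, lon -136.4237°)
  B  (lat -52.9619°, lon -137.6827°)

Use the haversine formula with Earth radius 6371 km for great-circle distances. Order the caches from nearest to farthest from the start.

B, C, D, A

Distances from the start:
B (lat -52.9619°, lon -137.6827°): 357.8 km
C (lat -46.7565°, lon -130.0330°): 530.6 km
D (lat -43.9255°, lon -136.4237°): 706.1 km
A (lat -44.4811°, lon -129.5202°): 758.6 km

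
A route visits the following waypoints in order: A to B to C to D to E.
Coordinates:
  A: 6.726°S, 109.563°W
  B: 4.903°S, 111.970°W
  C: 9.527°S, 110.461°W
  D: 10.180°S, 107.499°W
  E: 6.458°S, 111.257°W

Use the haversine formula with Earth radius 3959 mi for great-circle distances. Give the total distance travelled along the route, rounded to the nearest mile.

1114 mi

Leg distances:
A→B: 207.9 mi  (cumulative 207.9 mi)
B→C: 335.8 mi  (cumulative 543.8 mi)
C→D: 206.6 mi  (cumulative 750.4 mi)
D→E: 363.5 mi  (cumulative 1113.9 mi)
Total route length ≈ 1114 mi.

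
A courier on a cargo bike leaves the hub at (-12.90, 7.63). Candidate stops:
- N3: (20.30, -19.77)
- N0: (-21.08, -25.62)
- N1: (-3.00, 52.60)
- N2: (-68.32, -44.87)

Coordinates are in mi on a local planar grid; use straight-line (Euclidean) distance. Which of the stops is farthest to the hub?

Distance to each, sorted:
N2: 76.3 mi
N1: 46.0 mi
N3: 43.0 mi
N0: 34.2 mi
The farthest is N2 at 76.3 mi.

N2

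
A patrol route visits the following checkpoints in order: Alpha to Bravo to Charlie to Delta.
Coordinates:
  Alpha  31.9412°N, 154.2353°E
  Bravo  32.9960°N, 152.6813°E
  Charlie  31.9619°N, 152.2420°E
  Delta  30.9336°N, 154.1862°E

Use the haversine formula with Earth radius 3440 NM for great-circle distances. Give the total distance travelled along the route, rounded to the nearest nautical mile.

284 NM

Leg distances:
Alpha→Bravo: 101.0 NM  (cumulative 101.0 NM)
Bravo→Charlie: 66.0 NM  (cumulative 167.0 NM)
Charlie→Delta: 117.2 NM  (cumulative 284.1 NM)
Total route length ≈ 284 NM.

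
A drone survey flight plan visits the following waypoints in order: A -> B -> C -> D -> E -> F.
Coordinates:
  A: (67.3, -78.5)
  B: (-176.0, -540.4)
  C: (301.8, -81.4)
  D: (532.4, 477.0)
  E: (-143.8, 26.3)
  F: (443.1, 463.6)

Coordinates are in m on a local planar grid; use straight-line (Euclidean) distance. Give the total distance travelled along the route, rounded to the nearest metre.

Leg distances:
A→B: 522.1 m  (cumulative 522.1 m)
B→C: 662.6 m  (cumulative 1184.6 m)
C→D: 604.1 m  (cumulative 1788.8 m)
D→E: 812.6 m  (cumulative 2601.4 m)
E→F: 731.9 m  (cumulative 3333.3 m)
Total route length ≈ 3333 m.

3333 m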